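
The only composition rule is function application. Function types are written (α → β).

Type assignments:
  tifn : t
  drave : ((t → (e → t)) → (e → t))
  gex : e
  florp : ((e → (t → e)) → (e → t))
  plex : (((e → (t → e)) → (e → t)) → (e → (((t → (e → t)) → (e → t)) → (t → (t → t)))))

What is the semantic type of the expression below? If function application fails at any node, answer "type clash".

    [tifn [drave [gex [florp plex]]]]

[florp plex]: plex is (((e → (t → e)) → (e → t)) → (e → (((t → (e → t)) → (e → t)) → (t → (t → t))))), florp is ((e → (t → e)) → (e → t)); result (e → (((t → (e → t)) → (e → t)) → (t → (t → t)))).
[gex [florp plex]]: [florp plex] is (e → (((t → (e → t)) → (e → t)) → (t → (t → t)))), gex is e; result (((t → (e → t)) → (e → t)) → (t → (t → t))).
[drave [gex [florp plex]]]: [gex [florp plex]] is (((t → (e → t)) → (e → t)) → (t → (t → t))), drave is ((t → (e → t)) → (e → t)); result (t → (t → t)).
[tifn [drave [gex [florp plex]]]]: [drave [gex [florp plex]]] is (t → (t → t)), tifn is t; result (t → t).

(t → t)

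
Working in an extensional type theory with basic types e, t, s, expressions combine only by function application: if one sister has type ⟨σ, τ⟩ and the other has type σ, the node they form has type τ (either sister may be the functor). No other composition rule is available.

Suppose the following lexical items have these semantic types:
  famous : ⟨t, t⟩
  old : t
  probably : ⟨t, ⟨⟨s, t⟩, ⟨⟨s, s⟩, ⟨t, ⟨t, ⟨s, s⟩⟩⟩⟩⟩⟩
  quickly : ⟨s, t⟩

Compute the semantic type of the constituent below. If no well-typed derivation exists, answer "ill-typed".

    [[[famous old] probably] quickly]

⟨⟨s, s⟩, ⟨t, ⟨t, ⟨s, s⟩⟩⟩⟩

[famous old]: ⟨t, t⟩ applied to t yields t.
[[famous old] probably]: ⟨t, ⟨⟨s, t⟩, ⟨⟨s, s⟩, ⟨t, ⟨t, ⟨s, s⟩⟩⟩⟩⟩⟩ applied to t yields ⟨⟨s, t⟩, ⟨⟨s, s⟩, ⟨t, ⟨t, ⟨s, s⟩⟩⟩⟩⟩.
[[[famous old] probably] quickly]: ⟨⟨s, t⟩, ⟨⟨s, s⟩, ⟨t, ⟨t, ⟨s, s⟩⟩⟩⟩⟩ applied to ⟨s, t⟩ yields ⟨⟨s, s⟩, ⟨t, ⟨t, ⟨s, s⟩⟩⟩⟩.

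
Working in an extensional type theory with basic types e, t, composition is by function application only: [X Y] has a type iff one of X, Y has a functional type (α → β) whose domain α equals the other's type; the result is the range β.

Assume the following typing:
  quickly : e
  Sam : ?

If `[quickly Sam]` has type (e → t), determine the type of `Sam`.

(e → (e → t))

[quickly Sam] must have type (e → t). The sister quickly has type e; that is not a function onto (e → t), so Sam must be the functor, of type (e → (e → t)).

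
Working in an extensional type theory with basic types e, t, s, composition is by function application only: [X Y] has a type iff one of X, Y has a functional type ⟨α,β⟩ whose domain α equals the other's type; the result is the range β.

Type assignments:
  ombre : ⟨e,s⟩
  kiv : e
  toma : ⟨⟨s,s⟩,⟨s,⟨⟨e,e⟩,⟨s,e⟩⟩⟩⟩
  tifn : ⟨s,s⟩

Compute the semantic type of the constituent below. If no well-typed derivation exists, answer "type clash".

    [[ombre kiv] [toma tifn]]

⟨⟨e,e⟩,⟨s,e⟩⟩

At [ombre kiv], ombre : ⟨e,s⟩ takes kiv : e, giving s.
At [toma tifn], toma : ⟨⟨s,s⟩,⟨s,⟨⟨e,e⟩,⟨s,e⟩⟩⟩⟩ takes tifn : ⟨s,s⟩, giving ⟨s,⟨⟨e,e⟩,⟨s,e⟩⟩⟩.
At [[ombre kiv] [toma tifn]], [toma tifn] : ⟨s,⟨⟨e,e⟩,⟨s,e⟩⟩⟩ takes [ombre kiv] : s, giving ⟨⟨e,e⟩,⟨s,e⟩⟩.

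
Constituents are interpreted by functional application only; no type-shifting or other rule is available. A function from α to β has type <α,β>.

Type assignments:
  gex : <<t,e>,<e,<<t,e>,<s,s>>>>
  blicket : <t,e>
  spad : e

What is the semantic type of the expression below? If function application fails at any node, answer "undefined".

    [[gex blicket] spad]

<<t,e>,<s,s>>

[gex blicket]: gex is <<t,e>,<e,<<t,e>,<s,s>>>>, blicket is <t,e>; result <e,<<t,e>,<s,s>>>.
[[gex blicket] spad]: [gex blicket] is <e,<<t,e>,<s,s>>>, spad is e; result <<t,e>,<s,s>>.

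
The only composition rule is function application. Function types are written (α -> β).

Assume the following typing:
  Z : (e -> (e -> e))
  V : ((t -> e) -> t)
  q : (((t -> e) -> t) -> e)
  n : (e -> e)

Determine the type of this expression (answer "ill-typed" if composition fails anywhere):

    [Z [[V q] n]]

At [V q], q : (((t -> e) -> t) -> e) takes V : ((t -> e) -> t), giving e.
At [[V q] n], n : (e -> e) takes [V q] : e, giving e.
At [Z [[V q] n]], Z : (e -> (e -> e)) takes [[V q] n] : e, giving (e -> e).

(e -> e)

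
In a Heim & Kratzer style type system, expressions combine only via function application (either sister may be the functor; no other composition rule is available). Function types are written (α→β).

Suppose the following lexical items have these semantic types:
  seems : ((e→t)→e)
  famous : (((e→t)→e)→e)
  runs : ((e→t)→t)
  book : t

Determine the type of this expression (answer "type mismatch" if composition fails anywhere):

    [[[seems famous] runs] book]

[seems famous]: functor famous : (((e→t)→e)→e), argument seems : ((e→t)→e); result e.
[[seems famous] runs]: e and ((e→t)→t) cannot combine by function application — type clash.

type mismatch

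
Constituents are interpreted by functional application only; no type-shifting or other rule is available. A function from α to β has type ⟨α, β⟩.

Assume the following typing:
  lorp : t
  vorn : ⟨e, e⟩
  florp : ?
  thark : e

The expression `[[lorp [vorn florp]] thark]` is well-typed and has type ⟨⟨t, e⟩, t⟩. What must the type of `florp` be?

At [[lorp [vorn florp]] thark] (required: ⟨⟨t, e⟩, t⟩): thark is e, which is not a function with range ⟨⟨t, e⟩, t⟩; hence [lorp [vorn florp]] is the functor — type ⟨e, ⟨⟨t, e⟩, t⟩⟩.
At [lorp [vorn florp]] (required: ⟨e, ⟨⟨t, e⟩, t⟩⟩): lorp is t, which is not a function with range ⟨e, ⟨⟨t, e⟩, t⟩⟩; hence [vorn florp] is the functor — type ⟨t, ⟨e, ⟨⟨t, e⟩, t⟩⟩⟩.
At [vorn florp] (required: ⟨t, ⟨e, ⟨⟨t, e⟩, t⟩⟩⟩): vorn is ⟨e, e⟩, which is not a function with range ⟨t, ⟨e, ⟨⟨t, e⟩, t⟩⟩⟩; hence florp is the functor — type ⟨⟨e, e⟩, ⟨t, ⟨e, ⟨⟨t, e⟩, t⟩⟩⟩⟩.

⟨⟨e, e⟩, ⟨t, ⟨e, ⟨⟨t, e⟩, t⟩⟩⟩⟩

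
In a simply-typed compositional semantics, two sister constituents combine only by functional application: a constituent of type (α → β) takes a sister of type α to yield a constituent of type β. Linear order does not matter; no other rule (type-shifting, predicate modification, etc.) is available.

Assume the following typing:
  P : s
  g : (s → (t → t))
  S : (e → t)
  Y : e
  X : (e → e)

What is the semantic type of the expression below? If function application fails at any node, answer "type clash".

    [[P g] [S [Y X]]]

t

[P g]: functor g : (s → (t → t)), argument P : s; result (t → t).
[Y X]: functor X : (e → e), argument Y : e; result e.
[S [Y X]]: functor S : (e → t), argument [Y X] : e; result t.
[[P g] [S [Y X]]]: functor [P g] : (t → t), argument [S [Y X]] : t; result t.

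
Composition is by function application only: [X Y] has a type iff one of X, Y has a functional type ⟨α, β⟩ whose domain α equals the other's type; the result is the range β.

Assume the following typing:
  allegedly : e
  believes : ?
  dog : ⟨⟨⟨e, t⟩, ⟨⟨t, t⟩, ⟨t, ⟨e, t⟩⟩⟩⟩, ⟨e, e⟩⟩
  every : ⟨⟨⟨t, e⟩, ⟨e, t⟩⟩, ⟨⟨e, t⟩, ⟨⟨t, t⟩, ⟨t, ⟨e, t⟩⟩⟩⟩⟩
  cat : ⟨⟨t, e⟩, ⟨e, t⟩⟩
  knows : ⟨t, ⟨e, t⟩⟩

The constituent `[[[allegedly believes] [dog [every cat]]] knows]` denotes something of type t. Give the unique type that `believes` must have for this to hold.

⟨e, ⟨⟨e, e⟩, ⟨⟨t, ⟨e, t⟩⟩, t⟩⟩⟩

At [[[allegedly believes] [dog [every cat]]] knows] (required: t): knows is ⟨t, ⟨e, t⟩⟩, which is not a function with range t; hence [[allegedly believes] [dog [every cat]]] is the functor — type ⟨⟨t, ⟨e, t⟩⟩, t⟩.
At [[allegedly believes] [dog [every cat]]] (required: ⟨⟨t, ⟨e, t⟩⟩, t⟩): [dog [every cat]] is ⟨e, e⟩, which is not a function with range ⟨⟨t, ⟨e, t⟩⟩, t⟩; hence [allegedly believes] is the functor — type ⟨⟨e, e⟩, ⟨⟨t, ⟨e, t⟩⟩, t⟩⟩.
At [allegedly believes] (required: ⟨⟨e, e⟩, ⟨⟨t, ⟨e, t⟩⟩, t⟩⟩): allegedly is e, which is not a function with range ⟨⟨e, e⟩, ⟨⟨t, ⟨e, t⟩⟩, t⟩⟩; hence believes is the functor — type ⟨e, ⟨⟨e, e⟩, ⟨⟨t, ⟨e, t⟩⟩, t⟩⟩⟩.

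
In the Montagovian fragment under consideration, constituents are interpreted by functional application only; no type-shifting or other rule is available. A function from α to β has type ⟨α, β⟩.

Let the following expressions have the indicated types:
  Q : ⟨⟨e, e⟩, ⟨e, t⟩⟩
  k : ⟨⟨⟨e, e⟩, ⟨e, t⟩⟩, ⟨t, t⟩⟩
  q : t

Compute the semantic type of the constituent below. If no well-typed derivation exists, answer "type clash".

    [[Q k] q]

[Q k]: k is ⟨⟨⟨e, e⟩, ⟨e, t⟩⟩, ⟨t, t⟩⟩, Q is ⟨⟨e, e⟩, ⟨e, t⟩⟩; result ⟨t, t⟩.
[[Q k] q]: [Q k] is ⟨t, t⟩, q is t; result t.

t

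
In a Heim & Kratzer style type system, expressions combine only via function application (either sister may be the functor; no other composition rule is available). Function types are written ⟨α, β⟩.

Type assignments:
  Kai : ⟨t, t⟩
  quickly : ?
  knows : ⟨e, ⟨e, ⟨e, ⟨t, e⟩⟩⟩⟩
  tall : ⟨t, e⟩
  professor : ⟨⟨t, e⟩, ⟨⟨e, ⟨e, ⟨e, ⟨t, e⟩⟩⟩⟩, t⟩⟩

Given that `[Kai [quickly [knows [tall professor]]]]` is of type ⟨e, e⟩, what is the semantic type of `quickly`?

For [Kai [quickly [knows [tall professor]]]] to have type ⟨e, e⟩ with Kai of type ⟨t, t⟩, [quickly [knows [tall professor]]] must be the function: [quickly [knows [tall professor]]] : ⟨⟨t, t⟩, ⟨e, e⟩⟩.
For [quickly [knows [tall professor]]] to have type ⟨⟨t, t⟩, ⟨e, e⟩⟩ with [knows [tall professor]] of type t, quickly must be the function: quickly : ⟨t, ⟨⟨t, t⟩, ⟨e, e⟩⟩⟩.

⟨t, ⟨⟨t, t⟩, ⟨e, e⟩⟩⟩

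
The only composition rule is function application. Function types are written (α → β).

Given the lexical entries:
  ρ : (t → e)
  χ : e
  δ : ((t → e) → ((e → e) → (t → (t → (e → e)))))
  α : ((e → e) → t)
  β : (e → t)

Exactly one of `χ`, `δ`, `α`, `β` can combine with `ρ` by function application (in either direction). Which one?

δ

χ : e — does not combine with ρ.
δ — combines: δ : ((t → e) → ((e → e) → (t → (t → (e → e))))) takes ρ : (t → e) as argument, giving ((e → e) → (t → (t → (e → e)))).
α : ((e → e) → t) — does not combine with ρ.
β : (e → t) — does not combine with ρ.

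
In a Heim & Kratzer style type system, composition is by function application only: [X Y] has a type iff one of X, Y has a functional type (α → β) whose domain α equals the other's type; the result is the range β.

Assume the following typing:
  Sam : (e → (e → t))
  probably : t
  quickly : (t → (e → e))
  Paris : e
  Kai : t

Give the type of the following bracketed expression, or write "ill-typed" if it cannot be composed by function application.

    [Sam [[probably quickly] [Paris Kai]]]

[probably quickly]: functor quickly : (t → (e → e)), argument probably : t; result (e → e).
At [Paris Kai]: neither e nor t can take the other as argument; the node is ill-typed.

ill-typed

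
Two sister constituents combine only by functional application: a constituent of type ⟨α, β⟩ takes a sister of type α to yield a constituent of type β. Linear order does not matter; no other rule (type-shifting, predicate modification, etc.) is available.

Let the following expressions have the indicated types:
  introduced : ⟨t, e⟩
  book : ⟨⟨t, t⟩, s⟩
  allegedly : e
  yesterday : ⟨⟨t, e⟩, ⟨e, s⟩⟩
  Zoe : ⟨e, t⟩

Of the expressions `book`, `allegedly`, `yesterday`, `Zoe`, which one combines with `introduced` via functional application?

book : ⟨⟨t, t⟩, s⟩ — no; introduced wants t, and book wants ⟨t, t⟩.
allegedly : e — no; introduced wants t, and allegedly wants nothing (atomic).
yesterday — combines: yesterday : ⟨⟨t, e⟩, ⟨e, s⟩⟩ takes introduced : ⟨t, e⟩ as argument, giving ⟨e, s⟩.
Zoe : ⟨e, t⟩ — no; introduced wants t, and Zoe wants e.

yesterday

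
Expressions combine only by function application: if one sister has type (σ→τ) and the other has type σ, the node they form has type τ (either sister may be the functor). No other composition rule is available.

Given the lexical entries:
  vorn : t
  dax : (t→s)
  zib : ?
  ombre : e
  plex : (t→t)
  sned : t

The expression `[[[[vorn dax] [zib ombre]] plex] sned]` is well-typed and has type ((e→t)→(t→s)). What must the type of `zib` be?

[[[[vorn dax] [zib ombre]] plex] sned] must have type ((e→t)→(t→s)). The sister sned has type t; that is not a function onto ((e→t)→(t→s)), so [[[vorn dax] [zib ombre]] plex] must be the functor, of type (t→((e→t)→(t→s))).
[[[vorn dax] [zib ombre]] plex] must have type (t→((e→t)→(t→s))). The sister plex has type (t→t); that is not a function onto (t→((e→t)→(t→s))), so [[vorn dax] [zib ombre]] must be the functor, of type ((t→t)→(t→((e→t)→(t→s)))).
[[vorn dax] [zib ombre]] must have type ((t→t)→(t→((e→t)→(t→s)))). The sister [vorn dax] has type s; that is not a function onto ((t→t)→(t→((e→t)→(t→s)))), so [zib ombre] must be the functor, of type (s→((t→t)→(t→((e→t)→(t→s))))).
[zib ombre] must have type (s→((t→t)→(t→((e→t)→(t→s))))). The sister ombre has type e; that is not a function onto (s→((t→t)→(t→((e→t)→(t→s))))), so zib must be the functor, of type (e→(s→((t→t)→(t→((e→t)→(t→s)))))).

(e→(s→((t→t)→(t→((e→t)→(t→s))))))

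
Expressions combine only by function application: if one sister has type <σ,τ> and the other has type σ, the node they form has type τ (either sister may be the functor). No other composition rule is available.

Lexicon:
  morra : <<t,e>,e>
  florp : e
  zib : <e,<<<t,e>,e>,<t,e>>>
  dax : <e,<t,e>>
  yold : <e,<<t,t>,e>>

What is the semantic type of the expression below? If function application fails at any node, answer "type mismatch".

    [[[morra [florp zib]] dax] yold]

type mismatch

[florp zib]: <e,<<<t,e>,e>,<t,e>>> applied to e yields <<<t,e>,e>,<t,e>>.
[morra [florp zib]]: <<<t,e>,e>,<t,e>> applied to <<t,e>,e> yields <t,e>.
[[morra [florp zib]] dax]: <t,e> and <e,<t,e>> cannot combine by function application — type clash.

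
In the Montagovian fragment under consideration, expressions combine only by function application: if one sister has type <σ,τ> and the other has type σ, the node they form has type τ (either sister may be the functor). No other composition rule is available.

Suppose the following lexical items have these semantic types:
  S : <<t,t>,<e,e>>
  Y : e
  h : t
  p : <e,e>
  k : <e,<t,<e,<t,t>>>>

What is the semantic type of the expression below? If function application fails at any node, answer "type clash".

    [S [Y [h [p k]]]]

type clash

[p k]: <e,e> with <e,<t,<e,<t,t>>>> — neither is a function whose domain matches the other; composition fails here.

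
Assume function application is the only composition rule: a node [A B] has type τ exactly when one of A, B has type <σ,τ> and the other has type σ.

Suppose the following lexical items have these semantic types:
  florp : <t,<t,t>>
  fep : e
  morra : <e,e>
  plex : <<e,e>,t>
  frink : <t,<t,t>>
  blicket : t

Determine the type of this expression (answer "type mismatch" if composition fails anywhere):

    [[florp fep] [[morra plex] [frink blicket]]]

type mismatch

[florp fep]: <t,<t,t>> with e — neither is a function whose domain matches the other; composition fails here.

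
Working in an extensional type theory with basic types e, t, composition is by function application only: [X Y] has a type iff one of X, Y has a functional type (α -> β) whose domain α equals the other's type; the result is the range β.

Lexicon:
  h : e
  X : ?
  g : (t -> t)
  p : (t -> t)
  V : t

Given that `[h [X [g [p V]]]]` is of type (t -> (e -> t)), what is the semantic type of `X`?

[h [X [g [p V]]]] is required to be (t -> (e -> t)). h : e cannot yield (t -> (e -> t)) as functor, so [X [g [p V]]] : (e -> (t -> (e -> t))).
[X [g [p V]]] is required to be (e -> (t -> (e -> t))). [g [p V]] : t cannot yield (e -> (t -> (e -> t))) as functor, so X : (t -> (e -> (t -> (e -> t)))).

(t -> (e -> (t -> (e -> t))))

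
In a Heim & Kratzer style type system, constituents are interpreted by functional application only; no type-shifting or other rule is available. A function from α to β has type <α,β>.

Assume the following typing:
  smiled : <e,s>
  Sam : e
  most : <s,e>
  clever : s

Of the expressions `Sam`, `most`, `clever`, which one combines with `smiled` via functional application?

Sam — combines: smiled : <e,s> takes Sam : e as argument, giving s.
most : <s,e> — no; smiled wants e, and most wants s.
clever : s — no; smiled wants e, and clever wants nothing (atomic).

Sam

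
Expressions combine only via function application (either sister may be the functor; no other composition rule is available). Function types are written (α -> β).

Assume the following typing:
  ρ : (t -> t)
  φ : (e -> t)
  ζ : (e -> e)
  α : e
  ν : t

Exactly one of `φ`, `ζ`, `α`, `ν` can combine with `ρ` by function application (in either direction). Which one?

φ : (e -> t) — no; ρ wants t, and φ wants e.
ζ : (e -> e) — no; ρ wants t, and ζ wants e.
α : e — no; ρ wants t, and α wants nothing (atomic).
ν — combines: ρ : (t -> t) takes ν : t as argument, giving t.

ν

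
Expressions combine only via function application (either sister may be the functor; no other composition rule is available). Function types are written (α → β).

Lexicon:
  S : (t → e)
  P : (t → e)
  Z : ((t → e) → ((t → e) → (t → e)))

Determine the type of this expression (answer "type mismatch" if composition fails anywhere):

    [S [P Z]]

(t → e)

[P Z]: functor Z : ((t → e) → ((t → e) → (t → e))), argument P : (t → e); result ((t → e) → (t → e)).
[S [P Z]]: functor [P Z] : ((t → e) → (t → e)), argument S : (t → e); result (t → e).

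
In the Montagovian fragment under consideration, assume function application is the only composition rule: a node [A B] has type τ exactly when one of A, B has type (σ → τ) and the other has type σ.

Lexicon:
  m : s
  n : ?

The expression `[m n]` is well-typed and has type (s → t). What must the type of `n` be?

[m n] must have type (s → t). The sister m has type s; that is not a function onto (s → t), so n must be the functor, of type (s → (s → t)).

(s → (s → t))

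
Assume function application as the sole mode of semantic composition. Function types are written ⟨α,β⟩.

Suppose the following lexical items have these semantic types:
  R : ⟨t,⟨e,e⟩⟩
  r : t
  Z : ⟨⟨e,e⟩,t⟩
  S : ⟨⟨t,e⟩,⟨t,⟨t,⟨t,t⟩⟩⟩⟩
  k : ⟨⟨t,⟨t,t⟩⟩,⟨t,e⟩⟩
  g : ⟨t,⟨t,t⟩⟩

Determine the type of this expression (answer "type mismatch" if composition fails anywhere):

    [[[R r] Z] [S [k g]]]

⟨t,⟨t,t⟩⟩

[R r]: ⟨t,⟨e,e⟩⟩ applied to t yields ⟨e,e⟩.
[[R r] Z]: ⟨⟨e,e⟩,t⟩ applied to ⟨e,e⟩ yields t.
[k g]: ⟨⟨t,⟨t,t⟩⟩,⟨t,e⟩⟩ applied to ⟨t,⟨t,t⟩⟩ yields ⟨t,e⟩.
[S [k g]]: ⟨⟨t,e⟩,⟨t,⟨t,⟨t,t⟩⟩⟩⟩ applied to ⟨t,e⟩ yields ⟨t,⟨t,⟨t,t⟩⟩⟩.
[[[R r] Z] [S [k g]]]: ⟨t,⟨t,⟨t,t⟩⟩⟩ applied to t yields ⟨t,⟨t,t⟩⟩.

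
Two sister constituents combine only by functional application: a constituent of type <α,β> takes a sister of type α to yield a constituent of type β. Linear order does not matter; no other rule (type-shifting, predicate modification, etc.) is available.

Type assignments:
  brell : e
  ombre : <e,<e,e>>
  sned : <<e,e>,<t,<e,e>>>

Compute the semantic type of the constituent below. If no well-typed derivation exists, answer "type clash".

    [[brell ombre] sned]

[brell ombre]: ombre is <e,<e,e>>, brell is e; result <e,e>.
[[brell ombre] sned]: sned is <<e,e>,<t,<e,e>>>, [brell ombre] is <e,e>; result <t,<e,e>>.

<t,<e,e>>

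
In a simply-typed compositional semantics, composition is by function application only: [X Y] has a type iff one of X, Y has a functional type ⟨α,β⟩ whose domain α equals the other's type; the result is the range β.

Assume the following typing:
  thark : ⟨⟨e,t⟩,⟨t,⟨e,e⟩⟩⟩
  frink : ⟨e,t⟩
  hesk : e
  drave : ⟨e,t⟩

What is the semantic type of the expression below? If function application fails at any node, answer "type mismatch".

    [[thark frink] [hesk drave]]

[thark frink]: functor thark : ⟨⟨e,t⟩,⟨t,⟨e,e⟩⟩⟩, argument frink : ⟨e,t⟩; result ⟨t,⟨e,e⟩⟩.
[hesk drave]: functor drave : ⟨e,t⟩, argument hesk : e; result t.
[[thark frink] [hesk drave]]: functor [thark frink] : ⟨t,⟨e,e⟩⟩, argument [hesk drave] : t; result ⟨e,e⟩.

⟨e,e⟩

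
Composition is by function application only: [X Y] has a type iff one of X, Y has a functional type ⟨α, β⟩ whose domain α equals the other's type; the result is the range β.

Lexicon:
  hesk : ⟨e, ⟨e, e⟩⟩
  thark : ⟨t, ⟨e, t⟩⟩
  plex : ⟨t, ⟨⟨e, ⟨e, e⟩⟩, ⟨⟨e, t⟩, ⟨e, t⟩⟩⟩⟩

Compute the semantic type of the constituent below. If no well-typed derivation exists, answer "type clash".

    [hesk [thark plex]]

[thark plex]: ⟨t, ⟨e, t⟩⟩ with ⟨t, ⟨⟨e, ⟨e, e⟩⟩, ⟨⟨e, t⟩, ⟨e, t⟩⟩⟩⟩ — neither is a function whose domain matches the other; composition fails here.

type clash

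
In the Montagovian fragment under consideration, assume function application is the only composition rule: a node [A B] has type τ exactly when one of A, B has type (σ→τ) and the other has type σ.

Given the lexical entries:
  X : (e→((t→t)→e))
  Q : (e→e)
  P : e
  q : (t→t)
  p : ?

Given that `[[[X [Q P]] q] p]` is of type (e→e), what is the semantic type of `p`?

(e→(e→e))

[[[X [Q P]] q] p] must have type (e→e). The sister [[X [Q P]] q] has type e; that is not a function onto (e→e), so p must be the functor, of type (e→(e→e)).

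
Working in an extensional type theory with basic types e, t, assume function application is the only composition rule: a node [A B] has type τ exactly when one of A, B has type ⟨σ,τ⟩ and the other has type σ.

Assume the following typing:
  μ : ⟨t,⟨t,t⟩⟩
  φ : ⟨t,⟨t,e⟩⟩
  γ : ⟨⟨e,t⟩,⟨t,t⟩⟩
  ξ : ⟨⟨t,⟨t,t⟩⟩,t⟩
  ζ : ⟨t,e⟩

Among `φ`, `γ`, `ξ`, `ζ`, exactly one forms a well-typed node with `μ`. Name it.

ξ

φ : ⟨t,⟨t,e⟩⟩ — neither side's domain matches the other.
γ : ⟨⟨e,t⟩,⟨t,t⟩⟩ — neither side's domain matches the other.
ξ — combines: ξ : ⟨⟨t,⟨t,t⟩⟩,t⟩ takes μ : ⟨t,⟨t,t⟩⟩ as argument, giving t.
ζ : ⟨t,e⟩ — neither side's domain matches the other.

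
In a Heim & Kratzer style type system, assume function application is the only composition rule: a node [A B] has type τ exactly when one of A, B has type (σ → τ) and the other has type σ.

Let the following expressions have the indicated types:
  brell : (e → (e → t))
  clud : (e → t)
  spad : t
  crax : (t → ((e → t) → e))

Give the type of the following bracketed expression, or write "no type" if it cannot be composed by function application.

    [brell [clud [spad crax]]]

(e → t)

[spad crax]: functor crax : (t → ((e → t) → e)), argument spad : t; result ((e → t) → e).
[clud [spad crax]]: functor [spad crax] : ((e → t) → e), argument clud : (e → t); result e.
[brell [clud [spad crax]]]: functor brell : (e → (e → t)), argument [clud [spad crax]] : e; result (e → t).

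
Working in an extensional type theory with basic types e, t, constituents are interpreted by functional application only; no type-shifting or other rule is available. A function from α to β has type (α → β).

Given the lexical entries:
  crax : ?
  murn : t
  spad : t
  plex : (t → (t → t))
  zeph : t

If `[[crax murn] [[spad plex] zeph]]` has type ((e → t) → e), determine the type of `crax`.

For [[crax murn] [[spad plex] zeph]] to have type ((e → t) → e) with [[spad plex] zeph] of type t, [crax murn] must be the function: [crax murn] : (t → ((e → t) → e)).
For [crax murn] to have type (t → ((e → t) → e)) with murn of type t, crax must be the function: crax : (t → (t → ((e → t) → e))).

(t → (t → ((e → t) → e)))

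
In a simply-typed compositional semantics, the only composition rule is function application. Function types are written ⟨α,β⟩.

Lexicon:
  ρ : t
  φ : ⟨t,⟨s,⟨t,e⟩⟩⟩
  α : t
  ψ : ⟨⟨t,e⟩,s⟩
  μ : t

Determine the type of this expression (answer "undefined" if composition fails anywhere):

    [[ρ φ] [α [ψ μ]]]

[ρ φ]: φ is ⟨t,⟨s,⟨t,e⟩⟩⟩, ρ is t; result ⟨s,⟨t,e⟩⟩.
[ψ μ]: ⟨⟨t,e⟩,s⟩ and t cannot combine by function application — type clash.

undefined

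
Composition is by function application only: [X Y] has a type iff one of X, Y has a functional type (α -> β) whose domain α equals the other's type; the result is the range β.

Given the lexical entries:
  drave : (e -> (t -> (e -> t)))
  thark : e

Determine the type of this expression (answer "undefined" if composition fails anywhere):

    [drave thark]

(t -> (e -> t))

[drave thark]: functor drave : (e -> (t -> (e -> t))), argument thark : e; result (t -> (e -> t)).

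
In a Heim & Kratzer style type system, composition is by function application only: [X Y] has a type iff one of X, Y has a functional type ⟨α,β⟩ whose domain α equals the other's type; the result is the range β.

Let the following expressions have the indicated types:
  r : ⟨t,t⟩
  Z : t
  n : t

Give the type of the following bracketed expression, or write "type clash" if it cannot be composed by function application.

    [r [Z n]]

type clash

At [Z n]: neither t nor t can take the other as argument; the node is ill-typed.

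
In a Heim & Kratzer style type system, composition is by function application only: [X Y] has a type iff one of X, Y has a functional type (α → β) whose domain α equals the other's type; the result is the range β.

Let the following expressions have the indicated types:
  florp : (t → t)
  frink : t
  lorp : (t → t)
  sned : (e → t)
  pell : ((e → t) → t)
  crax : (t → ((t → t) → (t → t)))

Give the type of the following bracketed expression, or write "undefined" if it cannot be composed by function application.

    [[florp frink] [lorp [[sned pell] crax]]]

t

[florp frink]: florp is (t → t), frink is t; result t.
[sned pell]: pell is ((e → t) → t), sned is (e → t); result t.
[[sned pell] crax]: crax is (t → ((t → t) → (t → t))), [sned pell] is t; result ((t → t) → (t → t)).
[lorp [[sned pell] crax]]: [[sned pell] crax] is ((t → t) → (t → t)), lorp is (t → t); result (t → t).
[[florp frink] [lorp [[sned pell] crax]]]: [lorp [[sned pell] crax]] is (t → t), [florp frink] is t; result t.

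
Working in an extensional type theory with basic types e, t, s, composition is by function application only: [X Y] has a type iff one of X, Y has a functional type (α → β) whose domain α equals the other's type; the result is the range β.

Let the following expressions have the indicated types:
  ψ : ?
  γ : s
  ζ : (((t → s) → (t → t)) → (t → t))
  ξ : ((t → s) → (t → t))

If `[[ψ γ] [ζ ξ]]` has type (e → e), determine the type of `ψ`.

For [[ψ γ] [ζ ξ]] to have type (e → e) with [ζ ξ] of type (t → t), [ψ γ] must be the function: [ψ γ] : ((t → t) → (e → e)).
For [ψ γ] to have type ((t → t) → (e → e)) with γ of type s, ψ must be the function: ψ : (s → ((t → t) → (e → e))).

(s → ((t → t) → (e → e)))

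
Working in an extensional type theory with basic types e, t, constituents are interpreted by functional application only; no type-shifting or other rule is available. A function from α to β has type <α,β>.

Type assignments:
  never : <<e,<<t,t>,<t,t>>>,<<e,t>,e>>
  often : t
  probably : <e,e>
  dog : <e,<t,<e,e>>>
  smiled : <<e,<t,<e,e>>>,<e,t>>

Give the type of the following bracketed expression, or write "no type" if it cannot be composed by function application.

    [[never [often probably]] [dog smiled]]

no type

At [often probably]: neither t nor <e,e> can take the other as argument; the node is ill-typed.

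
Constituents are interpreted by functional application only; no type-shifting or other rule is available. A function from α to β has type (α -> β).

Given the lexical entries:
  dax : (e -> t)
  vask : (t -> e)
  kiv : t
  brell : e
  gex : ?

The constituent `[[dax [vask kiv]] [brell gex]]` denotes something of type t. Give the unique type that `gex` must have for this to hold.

(e -> (t -> t))

At [[dax [vask kiv]] [brell gex]] (required: t): [dax [vask kiv]] is t, which is not a function with range t; hence [brell gex] is the functor — type (t -> t).
At [brell gex] (required: (t -> t)): brell is e, which is not a function with range (t -> t); hence gex is the functor — type (e -> (t -> t)).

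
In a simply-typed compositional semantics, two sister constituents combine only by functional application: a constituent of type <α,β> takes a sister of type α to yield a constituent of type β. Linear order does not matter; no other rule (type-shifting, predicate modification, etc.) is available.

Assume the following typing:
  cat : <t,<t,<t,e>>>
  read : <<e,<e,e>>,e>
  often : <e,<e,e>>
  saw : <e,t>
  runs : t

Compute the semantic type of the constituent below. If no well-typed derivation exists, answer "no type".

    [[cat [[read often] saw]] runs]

[read often]: read is <<e,<e,e>>,e>, often is <e,<e,e>>; result e.
[[read often] saw]: saw is <e,t>, [read often] is e; result t.
[cat [[read often] saw]]: cat is <t,<t,<t,e>>>, [[read often] saw] is t; result <t,<t,e>>.
[[cat [[read often] saw]] runs]: [cat [[read often] saw]] is <t,<t,e>>, runs is t; result <t,e>.

<t,e>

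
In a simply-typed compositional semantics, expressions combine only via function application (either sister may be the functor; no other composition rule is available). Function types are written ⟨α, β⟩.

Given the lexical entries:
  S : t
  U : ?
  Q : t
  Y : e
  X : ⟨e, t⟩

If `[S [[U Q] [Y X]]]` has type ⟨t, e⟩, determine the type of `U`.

[S [[U Q] [Y X]]] is required to be ⟨t, e⟩. S : t cannot yield ⟨t, e⟩ as functor, so [[U Q] [Y X]] : ⟨t, ⟨t, e⟩⟩.
[[U Q] [Y X]] is required to be ⟨t, ⟨t, e⟩⟩. [Y X] : t cannot yield ⟨t, ⟨t, e⟩⟩ as functor, so [U Q] : ⟨t, ⟨t, ⟨t, e⟩⟩⟩.
[U Q] is required to be ⟨t, ⟨t, ⟨t, e⟩⟩⟩. Q : t cannot yield ⟨t, ⟨t, ⟨t, e⟩⟩⟩ as functor, so U : ⟨t, ⟨t, ⟨t, ⟨t, e⟩⟩⟩⟩.

⟨t, ⟨t, ⟨t, ⟨t, e⟩⟩⟩⟩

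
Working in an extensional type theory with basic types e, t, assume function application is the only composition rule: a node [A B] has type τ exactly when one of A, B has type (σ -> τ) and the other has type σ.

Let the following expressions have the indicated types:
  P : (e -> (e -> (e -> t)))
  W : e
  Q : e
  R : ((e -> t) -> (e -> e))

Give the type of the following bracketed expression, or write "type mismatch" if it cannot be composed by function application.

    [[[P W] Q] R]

(e -> e)

[P W]: functor P : (e -> (e -> (e -> t))), argument W : e; result (e -> (e -> t)).
[[P W] Q]: functor [P W] : (e -> (e -> t)), argument Q : e; result (e -> t).
[[[P W] Q] R]: functor R : ((e -> t) -> (e -> e)), argument [[P W] Q] : (e -> t); result (e -> e).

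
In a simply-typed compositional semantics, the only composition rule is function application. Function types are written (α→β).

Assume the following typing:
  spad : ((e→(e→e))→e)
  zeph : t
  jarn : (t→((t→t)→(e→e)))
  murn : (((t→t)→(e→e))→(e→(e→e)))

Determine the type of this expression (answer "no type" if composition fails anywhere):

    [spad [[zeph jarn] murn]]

e

[zeph jarn]: functor jarn : (t→((t→t)→(e→e))), argument zeph : t; result ((t→t)→(e→e)).
[[zeph jarn] murn]: functor murn : (((t→t)→(e→e))→(e→(e→e))), argument [zeph jarn] : ((t→t)→(e→e)); result (e→(e→e)).
[spad [[zeph jarn] murn]]: functor spad : ((e→(e→e))→e), argument [[zeph jarn] murn] : (e→(e→e)); result e.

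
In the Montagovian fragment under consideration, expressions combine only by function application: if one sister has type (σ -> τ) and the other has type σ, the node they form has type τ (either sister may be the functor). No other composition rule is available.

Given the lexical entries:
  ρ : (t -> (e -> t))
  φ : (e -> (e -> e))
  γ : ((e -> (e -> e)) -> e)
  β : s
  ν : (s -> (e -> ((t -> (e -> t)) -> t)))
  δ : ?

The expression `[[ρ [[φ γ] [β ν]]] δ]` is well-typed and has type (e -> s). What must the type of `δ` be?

(t -> (e -> s))

For [[ρ [[φ γ] [β ν]]] δ] to have type (e -> s) with [ρ [[φ γ] [β ν]]] of type t, δ must be the function: δ : (t -> (e -> s)).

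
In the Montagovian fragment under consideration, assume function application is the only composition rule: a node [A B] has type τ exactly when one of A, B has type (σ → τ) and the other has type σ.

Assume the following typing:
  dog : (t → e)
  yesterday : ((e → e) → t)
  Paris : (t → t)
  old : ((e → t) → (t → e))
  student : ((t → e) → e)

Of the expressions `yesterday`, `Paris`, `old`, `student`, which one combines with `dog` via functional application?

student

yesterday : ((e → e) → t) — no; dog wants t, and yesterday wants (e → e).
Paris : (t → t) — no; dog wants t, and Paris wants t.
old : ((e → t) → (t → e)) — no; dog wants t, and old wants (e → t).
student — combines: student : ((t → e) → e) takes dog : (t → e) as argument, giving e.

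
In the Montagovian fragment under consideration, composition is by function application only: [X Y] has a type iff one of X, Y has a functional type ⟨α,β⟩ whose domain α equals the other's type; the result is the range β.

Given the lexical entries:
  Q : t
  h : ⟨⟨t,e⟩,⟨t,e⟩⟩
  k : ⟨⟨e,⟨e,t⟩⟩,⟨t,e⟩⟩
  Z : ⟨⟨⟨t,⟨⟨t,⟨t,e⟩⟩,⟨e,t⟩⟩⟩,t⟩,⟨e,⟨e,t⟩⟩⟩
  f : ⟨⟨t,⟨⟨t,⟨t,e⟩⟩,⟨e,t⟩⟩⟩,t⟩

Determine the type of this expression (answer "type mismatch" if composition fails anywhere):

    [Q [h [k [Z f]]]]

[Z f]: ⟨⟨⟨t,⟨⟨t,⟨t,e⟩⟩,⟨e,t⟩⟩⟩,t⟩,⟨e,⟨e,t⟩⟩⟩ applied to ⟨⟨t,⟨⟨t,⟨t,e⟩⟩,⟨e,t⟩⟩⟩,t⟩ yields ⟨e,⟨e,t⟩⟩.
[k [Z f]]: ⟨⟨e,⟨e,t⟩⟩,⟨t,e⟩⟩ applied to ⟨e,⟨e,t⟩⟩ yields ⟨t,e⟩.
[h [k [Z f]]]: ⟨⟨t,e⟩,⟨t,e⟩⟩ applied to ⟨t,e⟩ yields ⟨t,e⟩.
[Q [h [k [Z f]]]]: ⟨t,e⟩ applied to t yields e.

e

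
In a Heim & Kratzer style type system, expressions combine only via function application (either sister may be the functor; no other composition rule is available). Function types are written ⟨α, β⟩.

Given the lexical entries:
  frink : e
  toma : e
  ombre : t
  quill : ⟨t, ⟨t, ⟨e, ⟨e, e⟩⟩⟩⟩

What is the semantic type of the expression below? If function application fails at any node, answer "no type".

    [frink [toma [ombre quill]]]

At [ombre quill], quill : ⟨t, ⟨t, ⟨e, ⟨e, e⟩⟩⟩⟩ takes ombre : t, giving ⟨t, ⟨e, ⟨e, e⟩⟩⟩.
At [toma [ombre quill]]: neither e nor ⟨t, ⟨e, ⟨e, e⟩⟩⟩ can take the other as argument; the node is ill-typed.

no type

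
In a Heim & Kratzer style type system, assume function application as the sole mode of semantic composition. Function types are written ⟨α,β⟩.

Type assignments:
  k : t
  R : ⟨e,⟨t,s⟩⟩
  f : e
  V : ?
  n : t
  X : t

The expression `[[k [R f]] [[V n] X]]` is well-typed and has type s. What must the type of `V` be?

⟨t,⟨t,⟨s,s⟩⟩⟩

[[k [R f]] [[V n] X]] is required to be s. [k [R f]] : s cannot yield s as functor, so [[V n] X] : ⟨s,s⟩.
[[V n] X] is required to be ⟨s,s⟩. X : t cannot yield ⟨s,s⟩ as functor, so [V n] : ⟨t,⟨s,s⟩⟩.
[V n] is required to be ⟨t,⟨s,s⟩⟩. n : t cannot yield ⟨t,⟨s,s⟩⟩ as functor, so V : ⟨t,⟨t,⟨s,s⟩⟩⟩.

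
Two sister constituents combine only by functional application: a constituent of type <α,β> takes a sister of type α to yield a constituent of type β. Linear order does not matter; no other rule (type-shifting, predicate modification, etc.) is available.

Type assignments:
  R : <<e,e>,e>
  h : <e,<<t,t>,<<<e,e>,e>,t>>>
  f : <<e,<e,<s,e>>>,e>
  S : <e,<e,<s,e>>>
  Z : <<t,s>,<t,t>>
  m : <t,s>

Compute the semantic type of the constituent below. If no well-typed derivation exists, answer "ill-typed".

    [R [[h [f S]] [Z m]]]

At [f S], f : <<e,<e,<s,e>>>,e> takes S : <e,<e,<s,e>>>, giving e.
At [h [f S]], h : <e,<<t,t>,<<<e,e>,e>,t>>> takes [f S] : e, giving <<t,t>,<<<e,e>,e>,t>>.
At [Z m], Z : <<t,s>,<t,t>> takes m : <t,s>, giving <t,t>.
At [[h [f S]] [Z m]], [h [f S]] : <<t,t>,<<<e,e>,e>,t>> takes [Z m] : <t,t>, giving <<<e,e>,e>,t>.
At [R [[h [f S]] [Z m]]], [[h [f S]] [Z m]] : <<<e,e>,e>,t> takes R : <<e,e>,e>, giving t.

t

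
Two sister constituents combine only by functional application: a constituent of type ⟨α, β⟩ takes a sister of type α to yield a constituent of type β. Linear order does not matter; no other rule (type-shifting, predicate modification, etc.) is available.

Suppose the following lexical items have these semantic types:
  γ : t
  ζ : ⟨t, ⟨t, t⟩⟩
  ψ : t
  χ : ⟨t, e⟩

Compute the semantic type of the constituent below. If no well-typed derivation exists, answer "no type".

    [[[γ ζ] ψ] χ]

[γ ζ]: ζ is ⟨t, ⟨t, t⟩⟩, γ is t; result ⟨t, t⟩.
[[γ ζ] ψ]: [γ ζ] is ⟨t, t⟩, ψ is t; result t.
[[[γ ζ] ψ] χ]: χ is ⟨t, e⟩, [[γ ζ] ψ] is t; result e.

e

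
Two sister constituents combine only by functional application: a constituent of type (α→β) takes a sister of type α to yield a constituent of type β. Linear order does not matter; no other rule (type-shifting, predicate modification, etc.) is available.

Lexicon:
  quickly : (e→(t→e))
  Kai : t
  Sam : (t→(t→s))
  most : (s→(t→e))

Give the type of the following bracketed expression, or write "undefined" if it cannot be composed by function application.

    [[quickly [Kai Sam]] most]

At [Kai Sam], Sam : (t→(t→s)) takes Kai : t, giving (t→s).
At [quickly [Kai Sam]]: neither (e→(t→e)) nor (t→s) can take the other as argument; the node is ill-typed.

undefined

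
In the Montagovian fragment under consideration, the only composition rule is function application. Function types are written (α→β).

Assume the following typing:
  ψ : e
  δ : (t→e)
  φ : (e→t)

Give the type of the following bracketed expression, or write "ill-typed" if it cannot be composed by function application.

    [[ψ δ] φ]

[ψ δ]: e and (t→e) cannot combine by function application — type clash.

ill-typed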